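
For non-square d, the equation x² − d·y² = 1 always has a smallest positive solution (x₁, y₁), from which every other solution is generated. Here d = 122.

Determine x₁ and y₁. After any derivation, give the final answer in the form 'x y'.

[11; 22] for √122; ℓ=1 ⇒ convergent index 1
a_0=11:  p_0=11·1+0=11,  q_0=11·0+1=1
a_1=22:  p_1=22·11+1=243,  q_1=22·1+0=22
→ (243, 22).  Check: 243²=59049, 122·22²=59048, difference 1.

243 22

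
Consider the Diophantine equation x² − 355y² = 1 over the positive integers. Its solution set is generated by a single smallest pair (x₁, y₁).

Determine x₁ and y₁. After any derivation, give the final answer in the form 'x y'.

954809 50676

d=355: √d = [18; 1,5,3,3,1,6,1,3,3,5,1,36] (ℓ=12, even), read p_11/q_11
step 0: (18, 1)  from 18·(1,0) + (0,1)
…
step 3: (358, 19)  from 3·(113,6) + (19,1)
step 4: (1187, 63)  from 3·(358,19) + (113,6)
step 5: (1545, 82)  from 1·(1187,63) + (358,19)
step 6: (10457, 555)  from 6·(1545,82) + (1187,63)
…
step 8: (46463, 2466)  from 3·(12002,637) + (10457,555)
…
step 10: (803418, 42641)  from 5·(151391,8035) + (46463,2466)
step 11: (954809, 50676)  from 1·(803418,42641) + (151391,8035)
fundamental: x₁=954809, y₁=50676  (since 911660226481 − 355·2568056976 = 1)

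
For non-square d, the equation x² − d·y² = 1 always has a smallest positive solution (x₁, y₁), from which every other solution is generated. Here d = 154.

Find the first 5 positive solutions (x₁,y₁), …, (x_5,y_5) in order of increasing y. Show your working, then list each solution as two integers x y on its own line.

d=154: √d = [12; 2,2,3,1,2,1,3,2,2,24] (ℓ=10, even), read p_9/q_9
k=0  a_k=12  p_k/q_k = 12/1
…
k=2  a_k=2  p_k/q_k = 62/5
k=3  a_k=3  p_k/q_k = 211/17
k=4  a_k=1  p_k/q_k = 273/22
…
k=6  a_k=1  p_k/q_k = 1030/83
…
k=8  a_k=2  p_k/q_k = 8724/703
k=9  a_k=2  p_k/q_k = 21295/1716
(x₁, y₁) = (21295, 1716);  21295² − 154·1716² = 1 ✓
k=2:  x_2 = 21295·21295+154·1716·1716 = 906954049,  y_2 = 21295·1716+1716·21295 = 73084440
k=3:  x_3 = 21295·906954049+154·1716·73084440 = 38627172925615,  y_3 = 21295·73084440+1716·906954049 = 3112666297884
k=4:  x_4 = 21295·38627172925615+154·1716·3112666297884 = 1645131293994988801,  y_4 = 21295·3112666297884+1716·38627172925615 = 132568457553795120
k=5:  x_5 = 21295·1645131293994988801+154·1716·132568457553795120 = 70066141772619400108975,  y_5 = 21295·132568457553795120+1716·1645131293994988801 = 5646090604103467862916

21295 1716
906954049 73084440
38627172925615 3112666297884
1645131293994988801 132568457553795120
70066141772619400108975 5646090604103467862916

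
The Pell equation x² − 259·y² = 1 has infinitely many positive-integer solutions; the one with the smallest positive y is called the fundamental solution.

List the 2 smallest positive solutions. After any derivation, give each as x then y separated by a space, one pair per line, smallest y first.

847225 52644
1435580401249 89202625800

√259 → a₀=16, period (10,1,2,3,4,3,2,1,10,32); ℓ=10 even so k=9
k=0  a_k=16  p_k/q_k = 16/1
…
k=6  a_k=3  p_k/q_k = 23931/1487
k=7  a_k=2  p_k/q_k = 55265/3434
k=8  a_k=1  p_k/q_k = 79196/4921
k=9  a_k=10  p_k/q_k = 847225/52644
fundamental: x₁=847225, y₁=52644  (since 717790200625 − 259·2771390736 = 1)
n=2: (847225,52644)∘(847225,52644) = (847225·847225+259·52644·52644, 847225·52644+52644·847225) = (1435580401249,89202625800)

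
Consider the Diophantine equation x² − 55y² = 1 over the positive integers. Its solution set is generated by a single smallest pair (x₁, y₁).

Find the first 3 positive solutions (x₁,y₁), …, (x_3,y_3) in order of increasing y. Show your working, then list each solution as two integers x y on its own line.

√55 = [7; 2,2,2,14, …], period ℓ=4 (even) → k=3
k=0  a_k=7  p_k/q_k = 7/1
…
k=2  a_k=2  p_k/q_k = 37/5
k=3  a_k=2  p_k/q_k = 89/12
fundamental: x₁=89, y₁=12  (since 7921 − 55·144 = 1)
(x_2, y_2) = (89·89 + 55·12·12, 89·12 + 12·89) = (15841, 2136)
(x_3, y_3) = (89·15841 + 55·12·2136, 89·2136 + 12·15841) = (2819609, 380196)

89 12
15841 2136
2819609 380196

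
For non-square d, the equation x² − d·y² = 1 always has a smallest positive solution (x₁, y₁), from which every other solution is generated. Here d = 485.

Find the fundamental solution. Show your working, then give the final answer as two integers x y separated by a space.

969 44

[22; 44] for √485; ℓ=1 ⇒ convergent index 1
step 0: (22, 1)  from 22·(1,0) + (0,1)
step 1: (969, 44)  from 44·(22,1) + (1,0)
(x₁, y₁) = (969, 44);  969² − 485·44² = 1 ✓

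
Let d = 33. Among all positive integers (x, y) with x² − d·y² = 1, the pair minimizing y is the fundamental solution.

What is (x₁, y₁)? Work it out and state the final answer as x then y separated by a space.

√33 → a₀=5, period (1,2,1,10); ℓ=4 even so k=3
a_0=5:  p_0=5·1+0=5,  q_0=5·0+1=1
a_1=1:  p_1=1·5+1=6,  q_1=1·1+0=1
a_2=2:  p_2=2·6+5=17,  q_2=2·1+1=3
a_3=1:  p_3=1·17+6=23,  q_3=1·3+1=4
fundamental: x₁=23, y₁=4  (since 529 − 33·16 = 1)

23 4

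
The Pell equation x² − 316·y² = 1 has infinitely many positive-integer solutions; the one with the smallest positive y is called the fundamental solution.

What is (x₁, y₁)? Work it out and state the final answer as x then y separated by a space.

[17; 1,3,2,8,2,3,1,34] for √316; ℓ=8 ⇒ convergent index 7
i=0: a=17 ⇒ p=17, q=1
i=1: a=1 ⇒ p=18, q=1
…
i=5: a=2 ⇒ p=2862, q=161
i=6: a=3 ⇒ p=9937, q=559
i=7: a=1 ⇒ p=12799, q=720
→ (12799, 720).  Check: 12799²=163814401, 316·720²=163814400, difference 1.

12799 720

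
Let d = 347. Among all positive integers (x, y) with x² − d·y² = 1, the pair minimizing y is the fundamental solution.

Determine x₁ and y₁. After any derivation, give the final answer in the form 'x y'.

√347 = [18; 1,1,1,2,4,…,1,1,36, …], period ℓ=14 (even) → k=13
step 0: (18, 1)  from 18·(1,0) + (0,1)
step 1: (19, 1)  from 1·(18,1) + (1,0)
step 2: (37, 2)  from 1·(19,1) + (18,1)
…
step 6: (801, 43)  from 1·(652,35) + (149,8)
step 7: (14269, 766)  from 17·(801,43) + (652,35)
step 8: (15070, 809)  from 1·(14269,766) + (801,43)
step 9: (74549, 4002)  from 4·(15070,809) + (14269,766)
…
step 11: (238717, 12815)  from 1·(164168,8813) + (74549,4002)
step 12: (402885, 21628)  from 1·(238717,12815) + (164168,8813)
step 13: (641602, 34443)  from 1·(402885,21628) + (238717,12815)
(x₁, y₁) = (641602, 34443);  641602² − 347·34443² = 1 ✓

641602 34443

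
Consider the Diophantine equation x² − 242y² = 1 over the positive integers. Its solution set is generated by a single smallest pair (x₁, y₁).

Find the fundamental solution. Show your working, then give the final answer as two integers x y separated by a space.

d=242: √d = [15; 1,1,3,1,14,1,3,1,1,30] (ℓ=10, even), read p_9/q_9
i=0: a=15 ⇒ p=15, q=1
i=1: a=1 ⇒ p=16, q=1
…
i=3: a=3 ⇒ p=109, q=7
i=4: a=1 ⇒ p=140, q=9
i=5: a=14 ⇒ p=2069, q=133
…
i=8: a=1 ⇒ p=10905, q=701
i=9: a=1 ⇒ p=19601, q=1260
fundamental: x₁=19601, y₁=1260  (since 384199201 − 242·1587600 = 1)

19601 1260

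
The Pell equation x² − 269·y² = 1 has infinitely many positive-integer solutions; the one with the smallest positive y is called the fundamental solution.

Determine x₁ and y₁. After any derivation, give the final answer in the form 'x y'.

13449 820

[16; 2,2,32] for √269; ℓ=3 ⇒ convergent index 5
step 0: (16, 1)  from 16·(1,0) + (0,1)
step 1: (33, 2)  from 2·(16,1) + (1,0)
step 2: (82, 5)  from 2·(33,2) + (16,1)
…
step 4: (5396, 329)  from 2·(2657,162) + (82,5)
step 5: (13449, 820)  from 2·(5396,329) + (2657,162)
(x₁, y₁) = (13449, 820);  13449² − 269·820² = 1 ✓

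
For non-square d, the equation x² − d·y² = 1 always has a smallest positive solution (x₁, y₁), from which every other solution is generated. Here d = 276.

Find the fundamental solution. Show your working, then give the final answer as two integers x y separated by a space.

7775 468

√276 = [16; 1,1,1,1,2,2,2,1,1,1,1,32, …], period ℓ=12 (even) → k=11
step 0: (16, 1)  from 16·(1,0) + (0,1)
step 1: (17, 1)  from 1·(16,1) + (1,0)
…
step 4: (83, 5)  from 1·(50,3) + (33,2)
…
step 6: (515, 31)  from 2·(216,13) + (83,5)
step 7: (1246, 75)  from 2·(515,31) + (216,13)
step 8: (1761, 106)  from 1·(1246,75) + (515,31)
step 9: (3007, 181)  from 1·(1761,106) + (1246,75)
step 10: (4768, 287)  from 1·(3007,181) + (1761,106)
step 11: (7775, 468)  from 1·(4768,287) + (3007,181)
(x₁, y₁) = (7775, 468);  7775² − 276·468² = 1 ✓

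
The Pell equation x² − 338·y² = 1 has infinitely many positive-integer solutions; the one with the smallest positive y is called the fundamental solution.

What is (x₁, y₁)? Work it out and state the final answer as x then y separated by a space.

[18; 2,1,1,2,36] for √338; ℓ=5 ⇒ convergent index 9
k=0  a_k=18  p_k/q_k = 18/1
…
k=2  a_k=1  p_k/q_k = 55/3
k=3  a_k=1  p_k/q_k = 92/5
k=4  a_k=2  p_k/q_k = 239/13
…
k=8  a_k=1  p_k/q_k = 43958/2391
k=9  a_k=2  p_k/q_k = 114243/6214
(x₁, y₁) = (114243, 6214);  114243² − 338·6214² = 1 ✓

114243 6214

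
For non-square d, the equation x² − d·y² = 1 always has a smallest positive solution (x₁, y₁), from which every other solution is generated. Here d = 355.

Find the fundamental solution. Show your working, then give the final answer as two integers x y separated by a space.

√355 → a₀=18, period (1,5,3,3,1,6,1,3,3,5,1,36); ℓ=12 even so k=11
k=0  a_k=18  p_k/q_k = 18/1
k=1  a_k=1  p_k/q_k = 19/1
k=2  a_k=5  p_k/q_k = 113/6
k=3  a_k=3  p_k/q_k = 358/19
…
k=5  a_k=1  p_k/q_k = 1545/82
…
k=7  a_k=1  p_k/q_k = 12002/637
k=8  a_k=3  p_k/q_k = 46463/2466
k=9  a_k=3  p_k/q_k = 151391/8035
k=10  a_k=5  p_k/q_k = 803418/42641
k=11  a_k=1  p_k/q_k = 954809/50676
(x₁, y₁) = (954809, 50676);  954809² − 355·50676² = 1 ✓

954809 50676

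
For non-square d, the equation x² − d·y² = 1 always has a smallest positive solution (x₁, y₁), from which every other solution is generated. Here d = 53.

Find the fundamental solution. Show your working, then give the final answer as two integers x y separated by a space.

d=53: √d = [7; 3,1,1,3,14] (ℓ=5, odd), read p_9/q_9
a_0=7:  p_0=7·1+0=7,  q_0=7·0+1=1
a_1=3:  p_1=3·7+1=22,  q_1=3·1+0=3
…
a_7=1:  p_7=1·7979+2599=10578,  q_7=1·1096+357=1453
a_8=1:  p_8=1·10578+7979=18557,  q_8=1·1453+1096=2549
a_9=3:  p_9=3·18557+10578=66249,  q_9=3·2549+1453=9100
→ (66249, 9100).  Check: 66249²=4388930001, 53·9100²=4388930000, difference 1.

66249 9100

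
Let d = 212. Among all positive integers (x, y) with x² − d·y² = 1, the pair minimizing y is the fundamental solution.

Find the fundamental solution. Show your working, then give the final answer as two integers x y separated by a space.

√212 = [14; 1,1,3,1,1,…,1,1,28, …], period ℓ=14 (even) → k=13
step 0: (14, 1)  from 14·(1,0) + (0,1)
step 1: (15, 1)  from 1·(14,1) + (1,0)
step 2: (29, 2)  from 1·(15,1) + (14,1)
step 3: (102, 7)  from 3·(29,2) + (15,1)
step 4: (131, 9)  from 1·(102,7) + (29,2)
step 5: (233, 16)  from 1·(131,9) + (102,7)
step 6: (364, 25)  from 1·(233,16) + (131,9)
…
step 8: (2781, 191)  from 1·(2417,166) + (364,25)
step 9: (5198, 357)  from 1·(2781,191) + (2417,166)
step 10: (7979, 548)  from 1·(5198,357) + (2781,191)
step 11: (29135, 2001)  from 3·(7979,548) + (5198,357)
step 12: (37114, 2549)  from 1·(29135,2001) + (7979,548)
step 13: (66249, 4550)  from 1·(37114,2549) + (29135,2001)
fundamental: x₁=66249, y₁=4550  (since 4388930001 − 212·20702500 = 1)

66249 4550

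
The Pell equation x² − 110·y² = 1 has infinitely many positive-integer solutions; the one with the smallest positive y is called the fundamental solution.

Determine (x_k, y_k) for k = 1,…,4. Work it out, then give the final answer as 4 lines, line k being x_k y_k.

21 2
881 84
36981 3526
1552321 148008

d=110: √d = [10; 2,20] (ℓ=2, even), read p_1/q_1
k=0  a_k=10  p_k/q_k = 10/1
k=1  a_k=2  p_k/q_k = 21/2
→ (21, 2).  Check: 21²=441, 110·2²=440, difference 1.
k=2:  x_2 = 21·21+110·2·2 = 881,  y_2 = 21·2+2·21 = 84
k=3:  x_3 = 21·881+110·2·84 = 36981,  y_3 = 21·84+2·881 = 3526
k=4:  x_4 = 21·36981+110·2·3526 = 1552321,  y_4 = 21·3526+2·36981 = 148008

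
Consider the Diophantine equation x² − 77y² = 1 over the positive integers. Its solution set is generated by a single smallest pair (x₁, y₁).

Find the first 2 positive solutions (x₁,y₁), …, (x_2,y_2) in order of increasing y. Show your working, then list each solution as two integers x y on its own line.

√77 = [8; 1,3,2,3,1,16, …], period ℓ=6 (even) → k=5
i=0: a=8 ⇒ p=8, q=1
i=1: a=1 ⇒ p=9, q=1
i=2: a=3 ⇒ p=35, q=4
i=3: a=2 ⇒ p=79, q=9
i=4: a=3 ⇒ p=272, q=31
i=5: a=1 ⇒ p=351, q=40
→ (351, 40).  Check: 351²=123201, 77·40²=123200, difference 1.
(x_2, y_2) = (351·351 + 77·40·40, 351·40 + 40·351) = (246401, 28080)

351 40
246401 28080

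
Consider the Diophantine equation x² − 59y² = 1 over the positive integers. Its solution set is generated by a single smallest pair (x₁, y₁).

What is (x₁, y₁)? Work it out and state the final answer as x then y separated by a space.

530 69

[7; 1,2,7,2,1,14] for √59; ℓ=6 ⇒ convergent index 5
a_0=7:  p_0=7·1+0=7,  q_0=7·0+1=1
a_1=1:  p_1=1·7+1=8,  q_1=1·1+0=1
a_2=2:  p_2=2·8+7=23,  q_2=2·1+1=3
…
a_4=2:  p_4=2·169+23=361,  q_4=2·22+3=47
a_5=1:  p_5=1·361+169=530,  q_5=1·47+22=69
(x₁, y₁) = (530, 69);  530² − 59·69² = 1 ✓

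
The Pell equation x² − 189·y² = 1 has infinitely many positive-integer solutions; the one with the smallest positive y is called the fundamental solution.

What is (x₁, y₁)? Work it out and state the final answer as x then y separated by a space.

d=189: √d = [13; 1,2,1,26] (ℓ=4, even), read p_3/q_3
i=0: a=13 ⇒ p=13, q=1
…
i=2: a=2 ⇒ p=41, q=3
i=3: a=1 ⇒ p=55, q=4
fundamental: x₁=55, y₁=4  (since 3025 − 189·16 = 1)

55 4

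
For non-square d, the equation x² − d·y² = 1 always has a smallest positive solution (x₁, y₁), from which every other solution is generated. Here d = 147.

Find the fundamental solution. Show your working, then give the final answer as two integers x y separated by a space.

97 8

[12; 8,24] for √147; ℓ=2 ⇒ convergent index 1
a_0=12:  p_0=12·1+0=12,  q_0=12·0+1=1
a_1=8:  p_1=8·12+1=97,  q_1=8·1+0=8
(x₁, y₁) = (97, 8);  97² − 147·8² = 1 ✓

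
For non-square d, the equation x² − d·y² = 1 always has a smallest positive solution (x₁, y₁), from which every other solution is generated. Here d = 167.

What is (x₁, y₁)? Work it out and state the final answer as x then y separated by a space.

168 13

d=167: √d = [12; 1,11,1,24] (ℓ=4, even), read p_3/q_3
i=0: a=12 ⇒ p=12, q=1
…
i=2: a=11 ⇒ p=155, q=12
i=3: a=1 ⇒ p=168, q=13
→ (168, 13).  Check: 168²=28224, 167·13²=28223, difference 1.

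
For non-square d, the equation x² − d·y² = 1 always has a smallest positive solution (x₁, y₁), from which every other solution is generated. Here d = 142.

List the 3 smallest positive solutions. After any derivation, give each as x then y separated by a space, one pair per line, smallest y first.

√142 → a₀=11, period (1,10,1,22); ℓ=4 even so k=3
k=0  a_k=11  p_k/q_k = 11/1
k=1  a_k=1  p_k/q_k = 12/1
k=2  a_k=10  p_k/q_k = 131/11
k=3  a_k=1  p_k/q_k = 143/12
(x₁, y₁) = (143, 12);  143² − 142·12² = 1 ✓
(x_2, y_2) = (143·143 + 142·12·12, 143·12 + 12·143) = (40897, 3432)
(x_3, y_3) = (143·40897 + 142·12·3432, 143·3432 + 12·40897) = (11696399, 981540)

143 12
40897 3432
11696399 981540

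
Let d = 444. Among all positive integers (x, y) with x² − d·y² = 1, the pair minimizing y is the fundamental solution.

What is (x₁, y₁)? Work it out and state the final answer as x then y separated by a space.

295 14

√444 = [21; 14,42, …], period ℓ=2 (even) → k=1
step 0: (21, 1)  from 21·(1,0) + (0,1)
step 1: (295, 14)  from 14·(21,1) + (1,0)
fundamental: x₁=295, y₁=14  (since 87025 − 444·196 = 1)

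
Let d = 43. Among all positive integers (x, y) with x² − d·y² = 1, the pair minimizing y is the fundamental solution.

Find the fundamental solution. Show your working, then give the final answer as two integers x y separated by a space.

3482 531

d=43: √d = [6; 1,1,3,1,5,1,3,1,1,12] (ℓ=10, even), read p_9/q_9
i=0: a=6 ⇒ p=6, q=1
…
i=4: a=1 ⇒ p=59, q=9
…
i=8: a=1 ⇒ p=1941, q=296
i=9: a=1 ⇒ p=3482, q=531
(x₁, y₁) = (3482, 531);  3482² − 43·531² = 1 ✓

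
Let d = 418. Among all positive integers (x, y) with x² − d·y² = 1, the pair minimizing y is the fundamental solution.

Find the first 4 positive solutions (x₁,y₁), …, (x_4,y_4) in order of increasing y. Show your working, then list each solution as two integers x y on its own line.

33857 1656
2292592897 112134384
155240635393601 7593067676520
10511964382749705217 514156984535740896

[20; 2,4,20,4,2,40] for √418; ℓ=6 ⇒ convergent index 5
a_0=20:  p_0=20·1+0=20,  q_0=20·0+1=1
a_1=2:  p_1=2·20+1=41,  q_1=2·1+0=2
a_2=4:  p_2=4·41+20=184,  q_2=4·2+1=9
a_3=20:  p_3=20·184+41=3721,  q_3=20·9+2=182
a_4=4:  p_4=4·3721+184=15068,  q_4=4·182+9=737
a_5=2:  p_5=2·15068+3721=33857,  q_5=2·737+182=1656
→ (33857, 1656).  Check: 33857²=1146296449, 418·1656²=1146296448, difference 1.
k=2:  x_2 = 33857·33857+418·1656·1656 = 2292592897,  y_2 = 33857·1656+1656·33857 = 112134384
k=3:  x_3 = 33857·2292592897+418·1656·112134384 = 155240635393601,  y_3 = 33857·112134384+1656·2292592897 = 7593067676520
k=4:  x_4 = 33857·155240635393601+418·1656·7593067676520 = 10511964382749705217,  y_4 = 33857·7593067676520+1656·155240635393601 = 514156984535740896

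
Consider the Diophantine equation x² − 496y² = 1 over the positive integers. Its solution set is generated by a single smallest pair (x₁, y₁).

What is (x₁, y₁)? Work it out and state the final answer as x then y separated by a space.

[22; 3,1,2,4,1,…,1,3,44] for √496; ℓ=16 ⇒ convergent index 15
step 0: (22, 1)  from 22·(1,0) + (0,1)
…
step 6: (2383, 107)  from 1·(1314,59) + (1069,48)
…
step 14: (1252502, 56239)  from 1·(863293,38763) + (389209,17476)
step 15: (4620799, 207480)  from 3·(1252502,56239) + (863293,38763)
→ (4620799, 207480).  Check: 4620799²=21351783398401, 496·207480²=21351783398400, difference 1.

4620799 207480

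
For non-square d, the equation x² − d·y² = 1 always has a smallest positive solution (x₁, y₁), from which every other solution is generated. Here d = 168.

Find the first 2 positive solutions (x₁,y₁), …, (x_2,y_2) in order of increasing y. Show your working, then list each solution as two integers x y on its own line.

13 1
337 26

√168 → a₀=12, period (1,24); ℓ=2 even so k=1
a_0=12:  p_0=12·1+0=12,  q_0=12·0+1=1
a_1=1:  p_1=1·12+1=13,  q_1=1·1+0=1
fundamental: x₁=13, y₁=1  (since 169 − 168·1 = 1)
k=2:  x_2 = 13·13+168·1·1 = 337,  y_2 = 13·1+1·13 = 26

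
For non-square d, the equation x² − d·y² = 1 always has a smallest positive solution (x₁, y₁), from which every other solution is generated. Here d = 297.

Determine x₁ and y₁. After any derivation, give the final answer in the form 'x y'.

48599 2820

d=297: √d = [17; 4,3,1,1,2,1,1,3,4,34] (ℓ=10, even), read p_9/q_9
step 0: (17, 1)  from 17·(1,0) + (0,1)
…
step 2: (224, 13)  from 3·(69,4) + (17,1)
step 3: (293, 17)  from 1·(224,13) + (69,4)
step 4: (517, 30)  from 1·(293,17) + (224,13)
step 5: (1327, 77)  from 2·(517,30) + (293,17)
…
step 7: (3171, 184)  from 1·(1844,107) + (1327,77)
step 8: (11357, 659)  from 3·(3171,184) + (1844,107)
step 9: (48599, 2820)  from 4·(11357,659) + (3171,184)
(x₁, y₁) = (48599, 2820);  48599² − 297·2820² = 1 ✓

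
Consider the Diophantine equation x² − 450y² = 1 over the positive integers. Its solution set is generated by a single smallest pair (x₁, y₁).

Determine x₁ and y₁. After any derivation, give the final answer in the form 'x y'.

19601 924

[21; 4,1,2,4,2,1,4,42] for √450; ℓ=8 ⇒ convergent index 7
step 0: (21, 1)  from 21·(1,0) + (0,1)
…
step 6: (4179, 197)  from 1·(2885,136) + (1294,61)
step 7: (19601, 924)  from 4·(4179,197) + (2885,136)
fundamental: x₁=19601, y₁=924  (since 384199201 − 450·853776 = 1)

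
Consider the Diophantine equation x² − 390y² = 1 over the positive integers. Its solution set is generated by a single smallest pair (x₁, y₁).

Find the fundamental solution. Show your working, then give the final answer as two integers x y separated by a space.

[19; 1,2,1,38] for √390; ℓ=4 ⇒ convergent index 3
step 0: (19, 1)  from 19·(1,0) + (0,1)
step 1: (20, 1)  from 1·(19,1) + (1,0)
step 2: (59, 3)  from 2·(20,1) + (19,1)
step 3: (79, 4)  from 1·(59,3) + (20,1)
→ (79, 4).  Check: 79²=6241, 390·4²=6240, difference 1.

79 4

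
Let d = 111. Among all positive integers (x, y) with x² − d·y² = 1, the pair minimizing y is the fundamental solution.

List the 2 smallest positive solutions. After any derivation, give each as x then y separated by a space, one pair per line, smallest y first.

√111 → a₀=10, period (1,1,6,1,1,20); ℓ=6 even so k=5
k=0  a_k=10  p_k/q_k = 10/1
…
k=2  a_k=1  p_k/q_k = 21/2
…
k=4  a_k=1  p_k/q_k = 158/15
k=5  a_k=1  p_k/q_k = 295/28
→ (295, 28).  Check: 295²=87025, 111·28²=87024, difference 1.
k=2:  x_2 = 295·295+111·28·28 = 174049,  y_2 = 295·28+28·295 = 16520

295 28
174049 16520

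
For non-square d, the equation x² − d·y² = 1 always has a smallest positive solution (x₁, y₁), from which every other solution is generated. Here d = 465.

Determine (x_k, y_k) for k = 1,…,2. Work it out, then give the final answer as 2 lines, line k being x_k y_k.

√465 → a₀=21, period (1,1,3,2,2,2,3,1,1,42); ℓ=10 even so k=9
i=0: a=21 ⇒ p=21, q=1
i=1: a=1 ⇒ p=22, q=1
…
i=6: a=2 ⇒ p=2027, q=94
i=7: a=3 ⇒ p=6922, q=321
i=8: a=1 ⇒ p=8949, q=415
i=9: a=1 ⇒ p=15871, q=736
(x₁, y₁) = (15871, 736);  15871² − 465·736² = 1 ✓
n=2: (15871,736)∘(15871,736) = (15871·15871+465·736·736, 15871·736+736·15871) = (503777281,23362112)

15871 736
503777281 23362112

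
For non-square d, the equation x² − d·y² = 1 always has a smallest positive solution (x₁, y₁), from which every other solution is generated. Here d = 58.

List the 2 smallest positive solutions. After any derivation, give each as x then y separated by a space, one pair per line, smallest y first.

[7; 1,1,1,1,1,1,14] for √58; ℓ=7 ⇒ convergent index 13
step 0: (7, 1)  from 7·(1,0) + (0,1)
step 1: (8, 1)  from 1·(7,1) + (1,0)
…
step 3: (23, 3)  from 1·(15,2) + (8,1)
…
step 6: (99, 13)  from 1·(61,8) + (38,5)
…
step 11: (7532, 989)  from 1·(4539,596) + (2993,393)
step 12: (12071, 1585)  from 1·(7532,989) + (4539,596)
step 13: (19603, 2574)  from 1·(12071,1585) + (7532,989)
(x₁, y₁) = (19603, 2574);  19603² − 58·2574² = 1 ✓
n=2: (19603,2574)∘(19603,2574) = (19603·19603+58·2574·2574, 19603·2574+2574·19603) = (768555217,100916244)

19603 2574
768555217 100916244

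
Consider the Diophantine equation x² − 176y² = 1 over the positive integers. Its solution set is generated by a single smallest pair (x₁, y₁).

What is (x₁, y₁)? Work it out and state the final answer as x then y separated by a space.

199 15

√176 = [13; 3,1,3,26, …], period ℓ=4 (even) → k=3
a_0=13:  p_0=13·1+0=13,  q_0=13·0+1=1
a_1=3:  p_1=3·13+1=40,  q_1=3·1+0=3
a_2=1:  p_2=1·40+13=53,  q_2=1·3+1=4
a_3=3:  p_3=3·53+40=199,  q_3=3·4+3=15
fundamental: x₁=199, y₁=15  (since 39601 − 176·225 = 1)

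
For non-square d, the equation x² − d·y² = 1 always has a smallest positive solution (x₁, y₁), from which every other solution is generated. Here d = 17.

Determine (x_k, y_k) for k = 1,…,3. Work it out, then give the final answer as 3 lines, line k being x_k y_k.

33 8
2177 528
143649 34840

d=17: √d = [4; 8] (ℓ=1, odd), read p_1/q_1
step 0: (4, 1)  from 4·(1,0) + (0,1)
step 1: (33, 8)  from 8·(4,1) + (1,0)
→ (33, 8).  Check: 33²=1089, 17·8²=1088, difference 1.
(x_2, y_2) = (33·33 + 17·8·8, 33·8 + 8·33) = (2177, 528)
(x_3, y_3) = (33·2177 + 17·8·528, 33·528 + 8·2177) = (143649, 34840)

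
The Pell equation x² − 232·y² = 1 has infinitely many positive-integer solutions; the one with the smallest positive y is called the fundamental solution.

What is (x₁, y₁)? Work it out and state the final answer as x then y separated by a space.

√232 = [15; 4,3,7,3,4,30, …], period ℓ=6 (even) → k=5
i=0: a=15 ⇒ p=15, q=1
…
i=2: a=3 ⇒ p=198, q=13
i=3: a=7 ⇒ p=1447, q=95
i=4: a=3 ⇒ p=4539, q=298
i=5: a=4 ⇒ p=19603, q=1287
(x₁, y₁) = (19603, 1287);  19603² − 232·1287² = 1 ✓

19603 1287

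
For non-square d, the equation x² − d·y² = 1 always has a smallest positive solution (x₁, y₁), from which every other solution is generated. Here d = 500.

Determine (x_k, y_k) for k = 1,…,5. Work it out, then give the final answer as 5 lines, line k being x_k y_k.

930249 41602
1730726404001 77400437796
3220013013190122249 144003359718540806
5990827771012465337616001 267917962749548332043592
11145923086309929722690704506249 498460833859465169310720288010

√500 = [22; 2,1,3,2,1,…,1,2,44, …], period ℓ=14 (even) → k=13
a_0=22:  p_0=22·1+0=22,  q_0=22·0+1=1
…
a_3=3:  p_3=3·67+45=246,  q_3=3·3+2=11
a_4=2:  p_4=2·246+67=559,  q_4=2·11+3=25
a_5=1:  p_5=1·559+246=805,  q_5=1·25+11=36
a_6=1:  p_6=1·805+559=1364,  q_6=1·36+25=61
…
a_9=1:  p_9=1·15809+14445=30254,  q_9=1·707+646=1353
…
a_11=3:  p_11=3·76317+30254=259205,  q_11=3·3413+1353=11592
a_12=1:  p_12=1·259205+76317=335522,  q_12=1·11592+3413=15005
a_13=2:  p_13=2·335522+259205=930249,  q_13=2·15005+11592=41602
fundamental: x₁=930249, y₁=41602  (since 865363202001 − 500·1730726404 = 1)
(930249+41602√500)^2 = 1730726404001 + 77400437796√500
(930249+41602√500)^3 = 3220013013190122249 + 144003359718540806√500
(930249+41602√500)^4 = 5990827771012465337616001 + 267917962749548332043592√500
(930249+41602√500)^5 = 11145923086309929722690704506249 + 498460833859465169310720288010√500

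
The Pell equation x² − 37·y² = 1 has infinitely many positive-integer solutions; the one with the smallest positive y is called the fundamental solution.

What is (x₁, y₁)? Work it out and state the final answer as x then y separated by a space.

√37 → a₀=6, period (12); ℓ=1 odd so k=1
a_0=6:  p_0=6·1+0=6,  q_0=6·0+1=1
a_1=12:  p_1=12·6+1=73,  q_1=12·1+0=12
(x₁, y₁) = (73, 12);  73² − 37·12² = 1 ✓

73 12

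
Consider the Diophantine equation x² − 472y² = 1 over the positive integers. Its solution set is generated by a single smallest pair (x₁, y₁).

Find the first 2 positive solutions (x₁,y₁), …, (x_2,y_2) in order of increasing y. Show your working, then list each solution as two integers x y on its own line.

306917 14127
188396089777 8671632918

√472 → a₀=21, period (1,2,1,1,1,…,2,1,42); ℓ=14 even so k=13
i=0: a=21 ⇒ p=21, q=1
i=1: a=1 ⇒ p=22, q=1
…
i=4: a=1 ⇒ p=152, q=7
i=5: a=1 ⇒ p=239, q=11
i=6: a=4 ⇒ p=1108, q=51
i=7: a=5 ⇒ p=5779, q=266
i=8: a=4 ⇒ p=24224, q=1115
i=9: a=1 ⇒ p=30003, q=1381
…
i=11: a=1 ⇒ p=84230, q=3877
i=12: a=2 ⇒ p=222687, q=10250
i=13: a=1 ⇒ p=306917, q=14127
(x₁, y₁) = (306917, 14127);  306917² − 472·14127² = 1 ✓
k=2:  x_2 = 306917·306917+472·14127·14127 = 188396089777,  y_2 = 306917·14127+14127·306917 = 8671632918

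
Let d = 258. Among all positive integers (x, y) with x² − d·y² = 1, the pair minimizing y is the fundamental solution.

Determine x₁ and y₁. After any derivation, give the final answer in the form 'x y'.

[16; 16,32] for √258; ℓ=2 ⇒ convergent index 1
step 0: (16, 1)  from 16·(1,0) + (0,1)
step 1: (257, 16)  from 16·(16,1) + (1,0)
fundamental: x₁=257, y₁=16  (since 66049 − 258·256 = 1)

257 16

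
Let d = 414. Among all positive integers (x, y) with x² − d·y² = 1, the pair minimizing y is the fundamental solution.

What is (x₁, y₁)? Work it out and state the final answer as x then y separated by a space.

√414 = [20; 2,1,7,2,7,1,2,40, …], period ℓ=8 (even) → k=7
a_0=20:  p_0=20·1+0=20,  q_0=20·0+1=1
a_1=2:  p_1=2·20+1=41,  q_1=2·1+0=2
…
a_4=2:  p_4=2·468+61=997,  q_4=2·23+3=49
…
a_6=1:  p_6=1·7447+997=8444,  q_6=1·366+49=415
a_7=2:  p_7=2·8444+7447=24335,  q_7=2·415+366=1196
fundamental: x₁=24335, y₁=1196  (since 592192225 − 414·1430416 = 1)

24335 1196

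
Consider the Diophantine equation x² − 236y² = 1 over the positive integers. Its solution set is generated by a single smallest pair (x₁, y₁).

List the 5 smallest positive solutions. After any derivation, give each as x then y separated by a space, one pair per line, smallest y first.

561799 36570
631236232801 41089978860
709255768702176199 46168618067101710
796918363201596536611201 51874966922918257173720
895415879055878209574570044999 58286609084610939305810342850

[15; 2,1,3,5,1,6,1,5,3,1,2,30] for √236; ℓ=12 ⇒ convergent index 11
a_0=15:  p_0=15·1+0=15,  q_0=15·0+1=1
…
a_3=3:  p_3=3·46+31=169,  q_3=3·3+2=11
a_4=5:  p_4=5·169+46=891,  q_4=5·11+3=58
…
a_6=6:  p_6=6·1060+891=7251,  q_6=6·69+58=472
a_7=1:  p_7=1·7251+1060=8311,  q_7=1·472+69=541
…
a_9=3:  p_9=3·48806+8311=154729,  q_9=3·3177+541=10072
a_10=1:  p_10=1·154729+48806=203535,  q_10=1·10072+3177=13249
a_11=2:  p_11=2·203535+154729=561799,  q_11=2·13249+10072=36570
→ (561799, 36570).  Check: 561799²=315618116401, 236·36570²=315618116400, difference 1.
n=2: (561799,36570)∘(561799,36570) = (561799·561799+236·36570·36570, 561799·36570+36570·561799) = (631236232801,41089978860)
n=3: (631236232801,41089978860)∘(561799,36570) = (561799·631236232801+236·36570·41089978860, 561799·41089978860+36570·631236232801) = (709255768702176199,46168618067101710)
n=4: (709255768702176199,46168618067101710)∘(561799,36570) = (561799·709255768702176199+236·36570·46168618067101710, 561799·46168618067101710+36570·709255768702176199) = (796918363201596536611201,51874966922918257173720)
n=5: (796918363201596536611201,51874966922918257173720)∘(561799,36570) = (561799·796918363201596536611201+236·36570·51874966922918257173720, 561799·51874966922918257173720+36570·796918363201596536611201) = (895415879055878209574570044999,58286609084610939305810342850)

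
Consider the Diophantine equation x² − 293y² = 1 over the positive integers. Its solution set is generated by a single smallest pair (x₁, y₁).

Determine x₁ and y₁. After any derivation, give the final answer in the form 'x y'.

√293 = [17; 8,1,1,8,34, …], period ℓ=5 (odd) → k=9
i=0: a=17 ⇒ p=17, q=1
…
i=6: a=8 ⇒ p=679914, q=39721
i=7: a=1 ⇒ p=764593, q=44668
i=8: a=1 ⇒ p=1444507, q=84389
i=9: a=8 ⇒ p=12320649, q=719780
(x₁, y₁) = (12320649, 719780);  12320649² − 293·719780² = 1 ✓

12320649 719780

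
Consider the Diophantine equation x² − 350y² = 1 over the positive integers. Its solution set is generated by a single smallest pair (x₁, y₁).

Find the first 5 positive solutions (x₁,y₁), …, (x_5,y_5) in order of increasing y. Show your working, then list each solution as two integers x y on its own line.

449 24
403201 21552
362074049 19353672
325142092801 17379575904
291977237261249 15606839808120

[18; 1,2,2,2,1,36] for √350; ℓ=6 ⇒ convergent index 5
step 0: (18, 1)  from 18·(1,0) + (0,1)
…
step 2: (56, 3)  from 2·(19,1) + (18,1)
…
step 4: (318, 17)  from 2·(131,7) + (56,3)
step 5: (449, 24)  from 1·(318,17) + (131,7)
→ (449, 24).  Check: 449²=201601, 350·24²=201600, difference 1.
k=2:  x_2 = 449·449+350·24·24 = 403201,  y_2 = 449·24+24·449 = 21552
k=3:  x_3 = 449·403201+350·24·21552 = 362074049,  y_3 = 449·21552+24·403201 = 19353672
k=4:  x_4 = 449·362074049+350·24·19353672 = 325142092801,  y_4 = 449·19353672+24·362074049 = 17379575904
k=5:  x_5 = 449·325142092801+350·24·17379575904 = 291977237261249,  y_5 = 449·17379575904+24·325142092801 = 15606839808120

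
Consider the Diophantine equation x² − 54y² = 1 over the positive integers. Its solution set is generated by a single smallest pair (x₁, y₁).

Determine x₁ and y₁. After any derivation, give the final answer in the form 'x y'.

485 66

√54 = [7; 2,1,6,1,2,14, …], period ℓ=6 (even) → k=5
step 0: (7, 1)  from 7·(1,0) + (0,1)
step 1: (15, 2)  from 2·(7,1) + (1,0)
step 2: (22, 3)  from 1·(15,2) + (7,1)
step 3: (147, 20)  from 6·(22,3) + (15,2)
step 4: (169, 23)  from 1·(147,20) + (22,3)
step 5: (485, 66)  from 2·(169,23) + (147,20)
(x₁, y₁) = (485, 66);  485² − 54·66² = 1 ✓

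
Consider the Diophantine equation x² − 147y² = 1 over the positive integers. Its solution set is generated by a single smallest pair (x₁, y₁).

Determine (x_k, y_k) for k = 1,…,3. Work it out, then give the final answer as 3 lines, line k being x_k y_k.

97 8
18817 1552
3650401 301080

√147 → a₀=12, period (8,24); ℓ=2 even so k=1
step 0: (12, 1)  from 12·(1,0) + (0,1)
step 1: (97, 8)  from 8·(12,1) + (1,0)
→ (97, 8).  Check: 97²=9409, 147·8²=9408, difference 1.
n=2: (97,8)∘(97,8) = (97·97+147·8·8, 97·8+8·97) = (18817,1552)
n=3: (18817,1552)∘(97,8) = (97·18817+147·8·1552, 97·1552+8·18817) = (3650401,301080)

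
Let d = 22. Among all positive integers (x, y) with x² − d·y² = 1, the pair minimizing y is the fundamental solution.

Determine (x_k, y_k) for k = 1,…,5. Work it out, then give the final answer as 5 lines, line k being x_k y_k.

[4; 1,2,4,2,1,8] for √22; ℓ=6 ⇒ convergent index 5
a_0=4:  p_0=4·1+0=4,  q_0=4·0+1=1
a_1=1:  p_1=1·4+1=5,  q_1=1·1+0=1
a_2=2:  p_2=2·5+4=14,  q_2=2·1+1=3
a_3=4:  p_3=4·14+5=61,  q_3=4·3+1=13
a_4=2:  p_4=2·61+14=136,  q_4=2·13+3=29
a_5=1:  p_5=1·136+61=197,  q_5=1·29+13=42
→ (197, 42).  Check: 197²=38809, 22·42²=38808, difference 1.
k=2:  x_2 = 197·197+22·42·42 = 77617,  y_2 = 197·42+42·197 = 16548
k=3:  x_3 = 197·77617+22·42·16548 = 30580901,  y_3 = 197·16548+42·77617 = 6519870
k=4:  x_4 = 197·30580901+22·42·6519870 = 12048797377,  y_4 = 197·6519870+42·30580901 = 2568812232
k=5:  x_5 = 197·12048797377+22·42·2568812232 = 4747195585637,  y_5 = 197·2568812232+42·12048797377 = 1012105499538

197 42
77617 16548
30580901 6519870
12048797377 2568812232
4747195585637 1012105499538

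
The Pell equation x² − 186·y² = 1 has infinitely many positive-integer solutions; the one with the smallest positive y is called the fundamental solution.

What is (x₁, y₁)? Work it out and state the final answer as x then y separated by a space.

7501 550

[13; 1,1,1,3,4,3,1,1,1,26] for √186; ℓ=10 ⇒ convergent index 9
a_0=13:  p_0=13·1+0=13,  q_0=13·0+1=1
a_1=1:  p_1=1·13+1=14,  q_1=1·1+0=1
…
a_8=1:  p_8=1·2714+2073=4787,  q_8=1·199+152=351
a_9=1:  p_9=1·4787+2714=7501,  q_9=1·351+199=550
(x₁, y₁) = (7501, 550);  7501² − 186·550² = 1 ✓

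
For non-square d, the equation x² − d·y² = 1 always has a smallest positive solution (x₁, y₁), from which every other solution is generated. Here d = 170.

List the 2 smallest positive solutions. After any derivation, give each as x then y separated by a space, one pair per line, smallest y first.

339 26
229841 17628

√170 = [13; 26, …], period ℓ=1 (odd) → k=1
a_0=13:  p_0=13·1+0=13,  q_0=13·0+1=1
a_1=26:  p_1=26·13+1=339,  q_1=26·1+0=26
(x₁, y₁) = (339, 26);  339² − 170·26² = 1 ✓
n=2: (339,26)∘(339,26) = (339·339+170·26·26, 339·26+26·339) = (229841,17628)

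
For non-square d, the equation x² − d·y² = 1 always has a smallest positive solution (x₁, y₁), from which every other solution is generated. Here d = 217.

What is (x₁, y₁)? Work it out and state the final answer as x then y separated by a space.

√217 → a₀=14, period (1,2,1,2,1,…,2,1,28); ℓ=16 even so k=15
i=0: a=14 ⇒ p=14, q=1
…
i=9: a=9 ⇒ p=139163, q=9447
i=10: a=1 ⇒ p=154218, q=10469
i=11: a=1 ⇒ p=293381, q=19916
…
i=13: a=1 ⇒ p=1034361, q=70217
i=14: a=2 ⇒ p=2809702, q=190735
i=15: a=1 ⇒ p=3844063, q=260952
→ (3844063, 260952).  Check: 3844063²=14776820347969, 217·260952²=14776820347968, difference 1.

3844063 260952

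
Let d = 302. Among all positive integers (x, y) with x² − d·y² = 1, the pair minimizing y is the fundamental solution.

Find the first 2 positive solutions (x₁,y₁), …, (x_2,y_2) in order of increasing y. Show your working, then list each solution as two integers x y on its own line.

√302 → a₀=17, period (2,1,1,1,4,…,1,2,34); ℓ=16 even so k=15
a_0=17:  p_0=17·1+0=17,  q_0=17·0+1=1
a_1=2:  p_1=2·17+1=35,  q_1=2·1+0=2
a_2=1:  p_2=1·35+17=52,  q_2=1·2+1=3
a_3=1:  p_3=1·52+35=87,  q_3=1·3+2=5
…
a_6=2:  p_6=2·643+139=1425,  q_6=2·37+8=82
…
a_9=1:  p_9=1·34513+2068=36581,  q_9=1·1986+119=2105
a_10=2:  p_10=2·36581+34513=107675,  q_10=2·2105+1986=6196
a_11=4:  p_11=4·107675+36581=467281,  q_11=4·6196+2105=26889
…
a_13=1:  p_13=1·574956+467281=1042237,  q_13=1·33085+26889=59974
a_14=1:  p_14=1·1042237+574956=1617193,  q_14=1·59974+33085=93059
a_15=2:  p_15=2·1617193+1042237=4276623,  q_15=2·93059+59974=246092
fundamental: x₁=4276623, y₁=246092  (since 18289504284129 − 302·60561272464 = 1)
k=2:  x_2 = 4276623·4276623+302·246092·246092 = 36579008568257,  y_2 = 4276623·246092+246092·4276623 = 2104885414632

4276623 246092
36579008568257 2104885414632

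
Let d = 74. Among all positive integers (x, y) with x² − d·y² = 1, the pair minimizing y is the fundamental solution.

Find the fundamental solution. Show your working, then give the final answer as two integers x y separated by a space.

d=74: √d = [8; 1,1,1,1,16] (ℓ=5, odd), read p_9/q_9
i=0: a=8 ⇒ p=8, q=1
i=1: a=1 ⇒ p=9, q=1
…
i=3: a=1 ⇒ p=26, q=3
…
i=6: a=1 ⇒ p=757, q=88
…
i=8: a=1 ⇒ p=2228, q=259
i=9: a=1 ⇒ p=3699, q=430
→ (3699, 430).  Check: 3699²=13682601, 74·430²=13682600, difference 1.

3699 430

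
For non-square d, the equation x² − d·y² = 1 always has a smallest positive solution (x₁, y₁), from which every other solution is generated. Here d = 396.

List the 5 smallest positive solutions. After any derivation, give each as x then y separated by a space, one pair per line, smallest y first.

√396 = [19; 1,8,1,38, …], period ℓ=4 (even) → k=3
a_0=19:  p_0=19·1+0=19,  q_0=19·0+1=1
…
a_2=8:  p_2=8·20+19=179,  q_2=8·1+1=9
a_3=1:  p_3=1·179+20=199,  q_3=1·9+1=10
fundamental: x₁=199, y₁=10  (since 39601 − 396·100 = 1)
(x_2, y_2) = (199·199 + 396·10·10, 199·10 + 10·199) = (79201, 3980)
(x_3, y_3) = (199·79201 + 396·10·3980, 199·3980 + 10·79201) = (31521799, 1584030)
(x_4, y_4) = (199·31521799 + 396·10·1584030, 199·1584030 + 10·31521799) = (12545596801, 630439960)
(x_5, y_5) = (199·12545596801 + 396·10·630439960, 199·630439960 + 10·12545596801) = (4993116004999, 250913520050)

199 10
79201 3980
31521799 1584030
12545596801 630439960
4993116004999 250913520050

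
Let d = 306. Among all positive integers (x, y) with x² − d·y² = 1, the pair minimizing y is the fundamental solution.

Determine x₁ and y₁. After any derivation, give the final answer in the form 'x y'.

d=306: √d = [17; 2,34] (ℓ=2, even), read p_1/q_1
step 0: (17, 1)  from 17·(1,0) + (0,1)
step 1: (35, 2)  from 2·(17,1) + (1,0)
fundamental: x₁=35, y₁=2  (since 1225 − 306·4 = 1)

35 2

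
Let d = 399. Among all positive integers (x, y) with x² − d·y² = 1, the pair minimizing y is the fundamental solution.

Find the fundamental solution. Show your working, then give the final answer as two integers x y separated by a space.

20 1

√399 → a₀=19, period (1,38); ℓ=2 even so k=1
step 0: (19, 1)  from 19·(1,0) + (0,1)
step 1: (20, 1)  from 1·(19,1) + (1,0)
(x₁, y₁) = (20, 1);  20² − 399·1² = 1 ✓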